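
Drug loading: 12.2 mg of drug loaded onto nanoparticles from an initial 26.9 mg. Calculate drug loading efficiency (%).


Drug loading efficiency = (drug loaded / drug initial) * 100
DLE = 12.2 / 26.9 * 100
DLE = 0.4535 * 100
DLE = 45.35%

45.35


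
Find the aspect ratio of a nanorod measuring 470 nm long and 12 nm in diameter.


Aspect ratio AR = length / diameter
AR = 470 / 12
AR = 39.17

39.17


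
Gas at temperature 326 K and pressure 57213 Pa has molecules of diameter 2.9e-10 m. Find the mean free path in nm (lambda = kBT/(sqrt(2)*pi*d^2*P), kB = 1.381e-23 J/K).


Mean free path: lambda = kB*T / (sqrt(2) * pi * d^2 * P)
lambda = 1.381e-23 * 326 / (sqrt(2) * pi * (2.9e-10)^2 * 57213)
lambda = 2.10599e-07 m
lambda = 210.6 nm

210.6


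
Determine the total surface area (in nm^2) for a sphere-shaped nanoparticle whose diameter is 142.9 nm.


Radius r = 142.9/2 = 71.45 nm
Surface area SA = 4 * pi * r^2
SA = 4 * pi * (71.45)^2
SA = 64152.61 nm^2

64152.61


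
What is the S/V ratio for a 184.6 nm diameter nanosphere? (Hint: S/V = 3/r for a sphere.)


Radius r = 184.6/2 = 92.3 nm
S/V = 3 / r = 3 / 92.3
S/V = 0.0325 nm^-1

0.0325


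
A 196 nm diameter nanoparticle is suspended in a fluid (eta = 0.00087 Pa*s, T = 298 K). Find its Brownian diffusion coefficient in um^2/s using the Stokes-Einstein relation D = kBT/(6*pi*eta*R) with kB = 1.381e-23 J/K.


Radius R = 196/2 = 98 nm = 9.8e-08 m
D = kB*T / (6*pi*eta*R)
D = 1.381e-23 * 298 / (6 * pi * 0.00087 * 9.8e-08)
D = 2.56073e-12 m^2/s = 2.561 um^2/s

2.561


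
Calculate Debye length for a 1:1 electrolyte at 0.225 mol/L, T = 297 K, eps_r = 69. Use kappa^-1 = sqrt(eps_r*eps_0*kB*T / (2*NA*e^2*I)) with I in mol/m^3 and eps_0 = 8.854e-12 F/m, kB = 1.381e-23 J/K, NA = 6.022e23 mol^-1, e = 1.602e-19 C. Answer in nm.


Ionic strength I = 0.225 * 1^2 * 1000 = 225 mol/m^3
kappa^-1 = sqrt(69 * 8.854e-12 * 1.381e-23 * 297 / (2 * 6.022e23 * (1.602e-19)^2 * 225))
kappa^-1 = 0.6 nm

0.6


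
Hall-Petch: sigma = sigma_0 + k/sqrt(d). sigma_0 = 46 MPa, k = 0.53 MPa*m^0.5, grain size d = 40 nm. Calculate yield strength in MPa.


d = 40 nm = 4e-08 m
sqrt(d) = 0.0002
Hall-Petch contribution = k / sqrt(d) = 0.53 / 0.0002 = 2650.0 MPa
sigma = sigma_0 + k/sqrt(d) = 46 + 2650.0 = 2696.0 MPa

2696.0


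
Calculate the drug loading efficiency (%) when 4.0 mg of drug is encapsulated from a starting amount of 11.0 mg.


Drug loading efficiency = (drug loaded / drug initial) * 100
DLE = 4.0 / 11.0 * 100
DLE = 0.3636 * 100
DLE = 36.36%

36.36


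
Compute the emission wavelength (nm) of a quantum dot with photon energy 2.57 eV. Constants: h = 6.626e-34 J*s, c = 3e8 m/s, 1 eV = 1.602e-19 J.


Convert energy: E = 2.57 eV = 2.57 * 1.602e-19 = 4.11714e-19 J
lambda = h*c / E = 6.626e-34 * 3e8 / 4.11714e-19
lambda = 4.82811e-07 m = 482.8 nm

482.8


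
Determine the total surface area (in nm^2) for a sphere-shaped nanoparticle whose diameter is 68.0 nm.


Radius r = 68.0/2 = 34 nm
Surface area SA = 4 * pi * r^2
SA = 4 * pi * (34)^2
SA = 14526.72 nm^2

14526.72


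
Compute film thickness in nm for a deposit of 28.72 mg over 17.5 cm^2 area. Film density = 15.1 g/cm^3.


Convert: m = 28.72 mg = 2.8720e-05 kg, A = 17.5 cm^2 = 1.7500e-03 m^2, rho = 15.1 g/cm^3 = 15100 kg/m^3
t = m / (A * rho)
t = 2.8720e-05 / (1.7500e-03 * 15100)
t = 1.0868e-06 m = 1086.8 nm

1086.8


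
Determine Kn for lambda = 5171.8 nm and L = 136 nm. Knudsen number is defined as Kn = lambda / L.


Knudsen number Kn = lambda / L
Kn = 5171.8 / 136
Kn = 38.0279

38.0279


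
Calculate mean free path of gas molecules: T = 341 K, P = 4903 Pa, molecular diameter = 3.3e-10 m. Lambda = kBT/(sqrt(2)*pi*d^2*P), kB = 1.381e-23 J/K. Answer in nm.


Mean free path: lambda = kB*T / (sqrt(2) * pi * d^2 * P)
lambda = 1.381e-23 * 341 / (sqrt(2) * pi * (3.3e-10)^2 * 4903)
lambda = 1.98515e-06 m
lambda = 1985.15 nm

1985.15


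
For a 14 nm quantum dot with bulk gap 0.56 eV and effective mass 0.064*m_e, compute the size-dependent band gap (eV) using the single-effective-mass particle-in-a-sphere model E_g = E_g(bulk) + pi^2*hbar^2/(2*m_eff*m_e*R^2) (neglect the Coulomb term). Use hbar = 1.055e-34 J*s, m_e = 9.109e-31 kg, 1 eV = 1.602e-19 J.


Radius R = 14/2 nm = 7e-09 m
Confinement energy dE = pi^2 * hbar^2 / (2 * m_eff * m_e * R^2)
dE = pi^2 * (1.055e-34)^2 / (2 * 0.064 * 9.109e-31 * (7e-09)^2) J, divided by 1.602e-19 J/eV
dE = 0.12 eV
Total band gap = E_g(bulk) + dE = 0.56 + 0.12 = 0.68 eV

0.68


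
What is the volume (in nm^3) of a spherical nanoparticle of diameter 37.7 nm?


Radius r = 37.7/2 = 18.85 nm
Volume V = (4/3) * pi * r^3
V = (4/3) * pi * (18.85)^3
V = 28055.8 nm^3

28055.8


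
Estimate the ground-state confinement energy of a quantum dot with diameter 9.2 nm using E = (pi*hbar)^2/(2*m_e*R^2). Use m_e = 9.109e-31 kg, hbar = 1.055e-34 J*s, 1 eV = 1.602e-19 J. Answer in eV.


Radius R = 9.2/2 = 4.6 nm = 4.6e-09 m
E = (pi * 1.055e-34)^2 / (2 * 9.109e-31 * (4.6e-09)^2)
E(J) = 2.84963e-21
E = E(J) / 1.602e-19 = 0.0178 eV

0.0178


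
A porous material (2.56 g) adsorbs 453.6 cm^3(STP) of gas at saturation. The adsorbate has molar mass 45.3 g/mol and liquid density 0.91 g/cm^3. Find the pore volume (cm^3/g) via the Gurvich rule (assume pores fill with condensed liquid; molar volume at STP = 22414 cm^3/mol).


Moles adsorbed n = V_ads / 22414 = 453.6 / 22414 = 2.023735e-02 mol
Liquid volume V_liq = n * M / rho_liq = 2.023735e-02 * 45.3 / 0.91 = 1.00742 cm^3
Specific pore volume V_pore = V_liq / m_sample = 1.00742 / 2.56
V_pore = 0.3935 cm^3/g

0.3935


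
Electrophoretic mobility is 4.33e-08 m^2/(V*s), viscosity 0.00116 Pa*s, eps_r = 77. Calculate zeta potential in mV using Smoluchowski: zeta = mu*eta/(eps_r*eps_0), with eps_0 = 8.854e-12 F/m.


Smoluchowski equation: zeta = mu * eta / (eps_r * eps_0)
zeta = 4.33e-08 * 0.00116 / (77 * 8.854e-12)
zeta = 0.073674 V = 73.67 mV

73.67


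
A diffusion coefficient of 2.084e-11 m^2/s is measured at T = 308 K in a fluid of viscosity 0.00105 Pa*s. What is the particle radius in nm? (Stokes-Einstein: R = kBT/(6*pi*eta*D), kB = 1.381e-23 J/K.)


Stokes-Einstein: R = kB*T / (6*pi*eta*D)
R = 1.381e-23 * 308 / (6 * pi * 0.00105 * 2.084e-11)
R = 1.03123e-08 m = 10.31 nm

10.31


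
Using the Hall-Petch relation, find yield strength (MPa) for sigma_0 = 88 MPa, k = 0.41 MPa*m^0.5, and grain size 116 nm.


d = 116 nm = 1.16e-07 m
sqrt(d) = 0.0003405877
Hall-Petch contribution = k / sqrt(d) = 0.41 / 0.0003405877 = 1203.8 MPa
sigma = sigma_0 + k/sqrt(d) = 88 + 1203.8 = 1291.8 MPa

1291.8


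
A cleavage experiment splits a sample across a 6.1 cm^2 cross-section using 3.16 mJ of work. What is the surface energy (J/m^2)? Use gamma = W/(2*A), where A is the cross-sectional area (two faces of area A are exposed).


Convert: A = 6.1 cm^2 = 0.00061 m^2, W = 3.16 mJ = 0.00316 J
Cleaving exposes two faces of area A, so total new surface = 2*A and gamma = W / (2*A)
gamma = 0.00316 / (2 * 0.00061)
gamma = 2.59 J/m^2

2.59


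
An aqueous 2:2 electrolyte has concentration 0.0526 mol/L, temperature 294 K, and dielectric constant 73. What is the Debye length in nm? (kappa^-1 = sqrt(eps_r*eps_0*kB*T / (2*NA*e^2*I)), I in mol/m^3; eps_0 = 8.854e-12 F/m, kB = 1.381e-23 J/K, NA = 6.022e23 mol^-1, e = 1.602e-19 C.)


Ionic strength I = 0.0526 * 2^2 * 1000 = 210.4 mol/m^3
kappa^-1 = sqrt(73 * 8.854e-12 * 1.381e-23 * 294 / (2 * 6.022e23 * (1.602e-19)^2 * 210.4))
kappa^-1 = 0.635 nm

0.635


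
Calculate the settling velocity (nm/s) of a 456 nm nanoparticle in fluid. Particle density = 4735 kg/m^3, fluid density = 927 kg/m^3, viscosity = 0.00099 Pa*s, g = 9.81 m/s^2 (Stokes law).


Radius R = 456/2 nm = 2.28e-07 m
Density difference = 4735 - 927 = 3808 kg/m^3
v = 2 * R^2 * (rho_p - rho_f) * g / (9 * eta)
v = 2 * (2.28e-07)^2 * 3808 * 9.81 / (9 * 0.00099)
v = 4.35901e-07 m/s = 435.9011 nm/s

435.9011


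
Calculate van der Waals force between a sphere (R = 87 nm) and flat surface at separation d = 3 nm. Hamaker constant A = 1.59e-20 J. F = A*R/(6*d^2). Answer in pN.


Convert to SI: R = 87 nm = 8.7e-08 m, d = 3 nm = 3e-09 m
F = A * R / (6 * d^2)
F = 1.59e-20 * 8.7e-08 / (6 * (3e-09)^2)
F = 2.56167e-11 N = 25.617 pN

25.617


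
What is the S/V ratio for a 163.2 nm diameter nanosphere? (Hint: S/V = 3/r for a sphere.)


Radius r = 163.2/2 = 81.6 nm
S/V = 3 / r = 3 / 81.6
S/V = 0.0368 nm^-1

0.0368


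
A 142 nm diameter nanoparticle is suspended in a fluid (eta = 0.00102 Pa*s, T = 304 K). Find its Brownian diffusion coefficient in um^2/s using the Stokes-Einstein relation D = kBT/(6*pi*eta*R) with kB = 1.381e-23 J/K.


Radius R = 142/2 = 71 nm = 7.1e-08 m
D = kB*T / (6*pi*eta*R)
D = 1.381e-23 * 304 / (6 * pi * 0.00102 * 7.1e-08)
D = 3.07544e-12 m^2/s = 3.075 um^2/s

3.075


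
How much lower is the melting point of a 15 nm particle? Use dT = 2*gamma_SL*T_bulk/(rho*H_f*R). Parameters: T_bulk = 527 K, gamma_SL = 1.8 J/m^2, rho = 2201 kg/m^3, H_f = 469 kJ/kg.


Radius R = 15/2 = 7.5 nm = 7.5e-09 m
Convert H_f = 469 kJ/kg = 469000 J/kg
dT = 2 * gamma_SL * T_bulk / (rho * H_f * R)
dT = 2 * 1.8 * 527 / (2201 * 469000 * 7.5e-09)
dT = 245.1 K

245.1


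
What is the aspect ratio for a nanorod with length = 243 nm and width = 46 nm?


Aspect ratio AR = length / diameter
AR = 243 / 46
AR = 5.28

5.28


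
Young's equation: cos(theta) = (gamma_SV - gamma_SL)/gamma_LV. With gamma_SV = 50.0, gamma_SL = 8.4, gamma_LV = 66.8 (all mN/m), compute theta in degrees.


cos(theta) = (gamma_SV - gamma_SL) / gamma_LV
cos(theta) = (50.0 - 8.4) / 66.8
cos(theta) = 0.622754
theta = arccos(0.622754) = 51.48 degrees

51.48


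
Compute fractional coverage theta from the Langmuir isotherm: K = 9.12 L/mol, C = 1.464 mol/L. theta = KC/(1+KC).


Langmuir isotherm: theta = K*C / (1 + K*C)
K*C = 9.12 * 1.464 = 13.35168
theta = 13.35168 / (1 + 13.35168) = 13.35168 / 14.35168
theta = 0.9303

0.9303


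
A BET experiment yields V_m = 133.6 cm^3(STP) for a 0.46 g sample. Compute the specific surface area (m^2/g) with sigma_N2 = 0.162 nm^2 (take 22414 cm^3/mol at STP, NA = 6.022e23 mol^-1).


Number of moles in monolayer = V_m / 22414 = 133.6 / 22414 = 0.00596056
Number of molecules = moles * NA = 0.00596056 * 6.022e23
SA = molecules * sigma / mass
SA = (133.6 / 22414) * 6.022e23 * 0.162e-18 / 0.46
SA = 1264.1 m^2/g

1264.1


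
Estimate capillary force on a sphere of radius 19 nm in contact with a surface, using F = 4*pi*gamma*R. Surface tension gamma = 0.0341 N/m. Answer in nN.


Convert radius: R = 19 nm = 1.9e-08 m
F = 4 * pi * gamma * R
F = 4 * pi * 0.0341 * 1.9e-08
F = 8.14175e-09 N = 8.1418 nN

8.1418


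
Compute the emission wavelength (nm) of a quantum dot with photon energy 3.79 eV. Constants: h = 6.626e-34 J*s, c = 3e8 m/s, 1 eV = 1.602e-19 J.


Convert energy: E = 3.79 eV = 3.79 * 1.602e-19 = 6.07158e-19 J
lambda = h*c / E = 6.626e-34 * 3e8 / 6.07158e-19
lambda = 3.27394e-07 m = 327.4 nm

327.4


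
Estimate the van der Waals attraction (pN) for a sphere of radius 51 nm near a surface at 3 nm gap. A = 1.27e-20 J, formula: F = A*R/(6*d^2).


Convert to SI: R = 51 nm = 5.1e-08 m, d = 3 nm = 3e-09 m
F = A * R / (6 * d^2)
F = 1.27e-20 * 5.1e-08 / (6 * (3e-09)^2)
F = 1.19944e-11 N = 11.994 pN

11.994


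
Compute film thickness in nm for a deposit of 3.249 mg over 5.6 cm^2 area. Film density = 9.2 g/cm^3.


Convert: m = 3.249 mg = 3.2490e-06 kg, A = 5.6 cm^2 = 5.6000e-04 m^2, rho = 9.2 g/cm^3 = 9200 kg/m^3
t = m / (A * rho)
t = 3.2490e-06 / (5.6000e-04 * 9200)
t = 6.3063e-07 m = 630.6 nm

630.6


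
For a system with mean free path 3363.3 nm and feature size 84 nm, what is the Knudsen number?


Knudsen number Kn = lambda / L
Kn = 3363.3 / 84
Kn = 40.0393

40.0393


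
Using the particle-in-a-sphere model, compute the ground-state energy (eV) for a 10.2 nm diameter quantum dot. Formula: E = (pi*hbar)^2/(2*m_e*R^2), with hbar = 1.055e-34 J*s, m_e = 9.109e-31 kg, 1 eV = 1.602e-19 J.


Radius R = 10.2/2 = 5.1 nm = 5.1e-09 m
E = (pi * 1.055e-34)^2 / (2 * 9.109e-31 * (5.1e-09)^2)
E(J) = 2.31827e-21
E = E(J) / 1.602e-19 = 0.0145 eV

0.0145


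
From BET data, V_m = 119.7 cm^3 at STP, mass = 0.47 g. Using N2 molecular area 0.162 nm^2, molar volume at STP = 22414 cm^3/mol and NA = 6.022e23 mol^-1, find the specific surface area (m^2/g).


Number of moles in monolayer = V_m / 22414 = 119.7 / 22414 = 0.00534041
Number of molecules = moles * NA = 0.00534041 * 6.022e23
SA = molecules * sigma / mass
SA = (119.7 / 22414) * 6.022e23 * 0.162e-18 / 0.47
SA = 1108.5 m^2/g

1108.5


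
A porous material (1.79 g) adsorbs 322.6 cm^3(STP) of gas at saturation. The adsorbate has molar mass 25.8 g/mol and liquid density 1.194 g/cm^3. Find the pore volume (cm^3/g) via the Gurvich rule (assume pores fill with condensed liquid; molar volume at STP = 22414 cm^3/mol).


Moles adsorbed n = V_ads / 22414 = 322.6 / 22414 = 1.439279e-02 mol
Liquid volume V_liq = n * M / rho_liq = 1.439279e-02 * 25.8 / 1.194 = 0.31100 cm^3
Specific pore volume V_pore = V_liq / m_sample = 0.31100 / 1.79
V_pore = 0.1737 cm^3/g

0.1737


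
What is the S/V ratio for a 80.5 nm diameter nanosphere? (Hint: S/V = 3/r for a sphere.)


Radius r = 80.5/2 = 40.25 nm
S/V = 3 / r = 3 / 40.25
S/V = 0.0745 nm^-1

0.0745


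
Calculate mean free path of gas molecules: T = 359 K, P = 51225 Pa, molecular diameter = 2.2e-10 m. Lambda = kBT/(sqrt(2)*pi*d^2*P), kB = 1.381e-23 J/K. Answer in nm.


Mean free path: lambda = kB*T / (sqrt(2) * pi * d^2 * P)
lambda = 1.381e-23 * 359 / (sqrt(2) * pi * (2.2e-10)^2 * 51225)
lambda = 4.50086e-07 m
lambda = 450.09 nm

450.09


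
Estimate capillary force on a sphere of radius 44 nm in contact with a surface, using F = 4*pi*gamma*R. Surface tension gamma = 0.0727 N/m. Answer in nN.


Convert radius: R = 44 nm = 4.4e-08 m
F = 4 * pi * gamma * R
F = 4 * pi * 0.0727 * 4.4e-08
F = 4.01973e-08 N = 40.1973 nN

40.1973


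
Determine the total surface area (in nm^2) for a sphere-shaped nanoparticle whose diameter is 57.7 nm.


Radius r = 57.7/2 = 28.85 nm
Surface area SA = 4 * pi * r^2
SA = 4 * pi * (28.85)^2
SA = 10459.27 nm^2

10459.27


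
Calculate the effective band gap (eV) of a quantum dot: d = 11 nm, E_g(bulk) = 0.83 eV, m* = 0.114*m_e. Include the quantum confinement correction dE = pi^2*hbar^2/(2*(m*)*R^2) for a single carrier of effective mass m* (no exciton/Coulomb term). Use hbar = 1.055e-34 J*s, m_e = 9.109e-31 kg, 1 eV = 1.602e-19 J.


Radius R = 11/2 nm = 5.5e-09 m
Confinement energy dE = pi^2 * hbar^2 / (2 * m_eff * m_e * R^2)
dE = pi^2 * (1.055e-34)^2 / (2 * 0.114 * 9.109e-31 * (5.5e-09)^2) J, divided by 1.602e-19 J/eV
dE = 0.1091 eV
Total band gap = E_g(bulk) + dE = 0.83 + 0.1091 = 0.9391 eV

0.9391


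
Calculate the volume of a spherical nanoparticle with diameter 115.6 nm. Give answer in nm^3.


Radius r = 115.6/2 = 57.8 nm
Volume V = (4/3) * pi * r^3
V = (4/3) * pi * (57.8)^3
V = 808857.7 nm^3

808857.7


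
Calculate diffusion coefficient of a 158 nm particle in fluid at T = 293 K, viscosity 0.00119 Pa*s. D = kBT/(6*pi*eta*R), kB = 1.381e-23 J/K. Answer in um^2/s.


Radius R = 158/2 = 79 nm = 7.9e-08 m
D = kB*T / (6*pi*eta*R)
D = 1.381e-23 * 293 / (6 * pi * 0.00119 * 7.9e-08)
D = 2.28342e-12 m^2/s = 2.283 um^2/s

2.283


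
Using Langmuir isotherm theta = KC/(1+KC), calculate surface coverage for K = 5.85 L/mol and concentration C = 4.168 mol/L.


Langmuir isotherm: theta = K*C / (1 + K*C)
K*C = 5.85 * 4.168 = 24.3828
theta = 24.3828 / (1 + 24.3828) = 24.3828 / 25.3828
theta = 0.9606

0.9606


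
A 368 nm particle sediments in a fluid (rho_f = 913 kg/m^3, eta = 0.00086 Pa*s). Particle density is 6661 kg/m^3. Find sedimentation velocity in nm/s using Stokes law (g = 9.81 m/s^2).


Radius R = 368/2 nm = 1.84e-07 m
Density difference = 6661 - 913 = 5748 kg/m^3
v = 2 * R^2 * (rho_p - rho_f) * g / (9 * eta)
v = 2 * (1.84e-07)^2 * 5748 * 9.81 / (9 * 0.00086)
v = 4.93299e-07 m/s = 493.2992 nm/s

493.2992


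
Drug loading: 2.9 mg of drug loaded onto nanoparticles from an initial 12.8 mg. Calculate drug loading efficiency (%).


Drug loading efficiency = (drug loaded / drug initial) * 100
DLE = 2.9 / 12.8 * 100
DLE = 0.2266 * 100
DLE = 22.66%

22.66


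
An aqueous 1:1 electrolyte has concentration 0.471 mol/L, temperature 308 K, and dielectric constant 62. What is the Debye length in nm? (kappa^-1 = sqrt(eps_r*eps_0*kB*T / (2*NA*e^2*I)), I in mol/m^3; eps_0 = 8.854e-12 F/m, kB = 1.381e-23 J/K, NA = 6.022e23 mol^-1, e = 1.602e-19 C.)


Ionic strength I = 0.471 * 1^2 * 1000 = 471 mol/m^3
kappa^-1 = sqrt(62 * 8.854e-12 * 1.381e-23 * 308 / (2 * 6.022e23 * (1.602e-19)^2 * 471))
kappa^-1 = 0.4 nm

0.4


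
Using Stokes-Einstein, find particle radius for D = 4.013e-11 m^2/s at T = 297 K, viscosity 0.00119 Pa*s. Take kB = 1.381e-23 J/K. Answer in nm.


Stokes-Einstein: R = kB*T / (6*pi*eta*D)
R = 1.381e-23 * 297 / (6 * pi * 0.00119 * 4.013e-11)
R = 4.55652e-09 m = 4.56 nm

4.56


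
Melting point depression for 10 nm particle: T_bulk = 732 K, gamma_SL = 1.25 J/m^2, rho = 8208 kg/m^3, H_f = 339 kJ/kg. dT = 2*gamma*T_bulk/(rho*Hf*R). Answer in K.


Radius R = 10/2 = 5 nm = 5e-09 m
Convert H_f = 339 kJ/kg = 339000 J/kg
dT = 2 * gamma_SL * T_bulk / (rho * H_f * R)
dT = 2 * 1.25 * 732 / (8208 * 339000 * 5e-09)
dT = 131.5 K

131.5


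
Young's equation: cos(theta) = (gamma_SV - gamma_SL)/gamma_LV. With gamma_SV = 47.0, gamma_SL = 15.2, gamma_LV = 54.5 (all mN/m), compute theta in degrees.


cos(theta) = (gamma_SV - gamma_SL) / gamma_LV
cos(theta) = (47.0 - 15.2) / 54.5
cos(theta) = 0.583486
theta = arccos(0.583486) = 54.3 degrees

54.3


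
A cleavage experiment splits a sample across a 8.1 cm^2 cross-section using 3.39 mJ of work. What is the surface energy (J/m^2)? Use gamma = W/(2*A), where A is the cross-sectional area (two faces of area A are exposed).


Convert: A = 8.1 cm^2 = 0.00081 m^2, W = 3.39 mJ = 0.00339 J
Cleaving exposes two faces of area A, so total new surface = 2*A and gamma = W / (2*A)
gamma = 0.00339 / (2 * 0.00081)
gamma = 2.093 J/m^2

2.093


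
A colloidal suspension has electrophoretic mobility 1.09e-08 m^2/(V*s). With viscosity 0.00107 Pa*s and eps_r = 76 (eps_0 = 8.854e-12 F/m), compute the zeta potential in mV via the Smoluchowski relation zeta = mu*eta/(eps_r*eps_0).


Smoluchowski equation: zeta = mu * eta / (eps_r * eps_0)
zeta = 1.09e-08 * 0.00107 / (76 * 8.854e-12)
zeta = 0.017332 V = 17.33 mV

17.33


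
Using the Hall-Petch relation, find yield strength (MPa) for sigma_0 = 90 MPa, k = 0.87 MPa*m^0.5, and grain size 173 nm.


d = 173 nm = 1.73e-07 m
sqrt(d) = 0.0004159327
Hall-Petch contribution = k / sqrt(d) = 0.87 / 0.0004159327 = 2091.7 MPa
sigma = sigma_0 + k/sqrt(d) = 90 + 2091.7 = 2181.7 MPa

2181.7


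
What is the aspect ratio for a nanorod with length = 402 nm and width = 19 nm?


Aspect ratio AR = length / diameter
AR = 402 / 19
AR = 21.16

21.16


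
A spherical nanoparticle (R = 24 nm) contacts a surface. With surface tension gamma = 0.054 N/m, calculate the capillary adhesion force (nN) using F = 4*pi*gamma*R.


Convert radius: R = 24 nm = 2.4e-08 m
F = 4 * pi * gamma * R
F = 4 * pi * 0.054 * 2.4e-08
F = 1.6286e-08 N = 16.286 nN

16.286


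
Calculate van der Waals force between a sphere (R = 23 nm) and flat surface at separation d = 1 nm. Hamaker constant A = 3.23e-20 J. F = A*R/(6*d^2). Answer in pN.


Convert to SI: R = 23 nm = 2.3e-08 m, d = 1 nm = 1e-09 m
F = A * R / (6 * d^2)
F = 3.23e-20 * 2.3e-08 / (6 * (1e-09)^2)
F = 1.23817e-10 N = 123.817 pN

123.817


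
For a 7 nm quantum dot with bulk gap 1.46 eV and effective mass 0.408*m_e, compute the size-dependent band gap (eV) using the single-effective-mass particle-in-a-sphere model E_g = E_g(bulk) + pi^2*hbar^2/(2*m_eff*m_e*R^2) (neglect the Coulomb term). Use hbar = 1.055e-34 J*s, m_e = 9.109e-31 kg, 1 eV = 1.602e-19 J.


Radius R = 7/2 nm = 3.5e-09 m
Confinement energy dE = pi^2 * hbar^2 / (2 * m_eff * m_e * R^2)
dE = pi^2 * (1.055e-34)^2 / (2 * 0.408 * 9.109e-31 * (3.5e-09)^2) J, divided by 1.602e-19 J/eV
dE = 0.0753 eV
Total band gap = E_g(bulk) + dE = 1.46 + 0.0753 = 1.5353 eV

1.5353


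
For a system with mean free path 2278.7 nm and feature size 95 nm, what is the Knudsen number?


Knudsen number Kn = lambda / L
Kn = 2278.7 / 95
Kn = 23.9863

23.9863


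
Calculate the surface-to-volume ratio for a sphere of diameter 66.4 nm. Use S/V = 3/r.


Radius r = 66.4/2 = 33.2 nm
S/V = 3 / r = 3 / 33.2
S/V = 0.0904 nm^-1

0.0904


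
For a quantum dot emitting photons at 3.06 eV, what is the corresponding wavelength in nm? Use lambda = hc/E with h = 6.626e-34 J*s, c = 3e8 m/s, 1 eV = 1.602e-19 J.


Convert energy: E = 3.06 eV = 3.06 * 1.602e-19 = 4.90212e-19 J
lambda = h*c / E = 6.626e-34 * 3e8 / 4.90212e-19
lambda = 4.05498e-07 m = 405.5 nm

405.5


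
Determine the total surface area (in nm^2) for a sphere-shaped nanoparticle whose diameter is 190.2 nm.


Radius r = 190.2/2 = 95.1 nm
Surface area SA = 4 * pi * r^2
SA = 4 * pi * (95.1)^2
SA = 113650.38 nm^2

113650.38


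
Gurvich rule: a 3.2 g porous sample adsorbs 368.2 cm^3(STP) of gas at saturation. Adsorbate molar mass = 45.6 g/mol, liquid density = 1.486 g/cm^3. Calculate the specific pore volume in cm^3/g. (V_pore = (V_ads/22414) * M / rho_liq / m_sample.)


Moles adsorbed n = V_ads / 22414 = 368.2 / 22414 = 1.642723e-02 mol
Liquid volume V_liq = n * M / rho_liq = 1.642723e-02 * 45.6 / 1.486 = 0.50409 cm^3
Specific pore volume V_pore = V_liq / m_sample = 0.50409 / 3.2
V_pore = 0.1575 cm^3/g

0.1575


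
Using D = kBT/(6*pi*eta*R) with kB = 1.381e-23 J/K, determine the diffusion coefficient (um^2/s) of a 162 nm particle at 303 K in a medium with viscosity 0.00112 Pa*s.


Radius R = 162/2 = 81 nm = 8.1e-08 m
D = kB*T / (6*pi*eta*R)
D = 1.381e-23 * 303 / (6 * pi * 0.00112 * 8.1e-08)
D = 2.44699e-12 m^2/s = 2.447 um^2/s

2.447


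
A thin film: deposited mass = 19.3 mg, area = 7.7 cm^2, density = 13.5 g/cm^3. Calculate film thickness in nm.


Convert: m = 19.3 mg = 1.9300e-05 kg, A = 7.7 cm^2 = 7.7000e-04 m^2, rho = 13.5 g/cm^3 = 13500 kg/m^3
t = m / (A * rho)
t = 1.9300e-05 / (7.7000e-04 * 13500)
t = 1.8567e-06 m = 1856.7 nm

1856.7


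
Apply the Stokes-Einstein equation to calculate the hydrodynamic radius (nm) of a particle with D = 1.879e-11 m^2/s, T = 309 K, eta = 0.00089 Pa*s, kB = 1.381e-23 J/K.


Stokes-Einstein: R = kB*T / (6*pi*eta*D)
R = 1.381e-23 * 309 / (6 * pi * 0.00089 * 1.879e-11)
R = 1.35374e-08 m = 13.54 nm

13.54


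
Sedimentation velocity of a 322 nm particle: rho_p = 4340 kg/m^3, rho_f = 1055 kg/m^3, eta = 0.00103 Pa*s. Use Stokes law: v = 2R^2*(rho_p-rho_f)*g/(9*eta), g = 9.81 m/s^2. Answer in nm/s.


Radius R = 322/2 nm = 1.61e-07 m
Density difference = 4340 - 1055 = 3285 kg/m^3
v = 2 * R^2 * (rho_p - rho_f) * g / (9 * eta)
v = 2 * (1.61e-07)^2 * 3285 * 9.81 / (9 * 0.00103)
v = 1.80221e-07 m/s = 180.2214 nm/s

180.2214


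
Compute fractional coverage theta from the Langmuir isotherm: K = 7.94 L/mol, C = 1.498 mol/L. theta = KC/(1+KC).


Langmuir isotherm: theta = K*C / (1 + K*C)
K*C = 7.94 * 1.498 = 11.89412
theta = 11.89412 / (1 + 11.89412) = 11.89412 / 12.89412
theta = 0.9224

0.9224


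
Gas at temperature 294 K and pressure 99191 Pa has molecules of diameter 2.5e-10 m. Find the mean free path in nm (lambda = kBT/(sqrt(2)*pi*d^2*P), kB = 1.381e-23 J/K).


Mean free path: lambda = kB*T / (sqrt(2) * pi * d^2 * P)
lambda = 1.381e-23 * 294 / (sqrt(2) * pi * (2.5e-10)^2 * 99191)
lambda = 1.47409e-07 m
lambda = 147.41 nm

147.41


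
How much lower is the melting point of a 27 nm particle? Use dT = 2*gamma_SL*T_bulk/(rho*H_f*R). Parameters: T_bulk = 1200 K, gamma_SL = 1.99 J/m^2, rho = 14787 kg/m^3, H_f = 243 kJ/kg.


Radius R = 27/2 = 13.5 nm = 1.35e-08 m
Convert H_f = 243 kJ/kg = 243000 J/kg
dT = 2 * gamma_SL * T_bulk / (rho * H_f * R)
dT = 2 * 1.99 * 1200 / (14787 * 243000 * 1.35e-08)
dT = 98.5 K

98.5


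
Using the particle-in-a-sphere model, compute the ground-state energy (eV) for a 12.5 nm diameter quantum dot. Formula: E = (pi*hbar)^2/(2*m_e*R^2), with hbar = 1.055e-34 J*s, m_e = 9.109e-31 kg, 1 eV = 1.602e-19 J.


Radius R = 12.5/2 = 6.25 nm = 6.25e-09 m
E = (pi * 1.055e-34)^2 / (2 * 9.109e-31 * (6.25e-09)^2)
E(J) = 1.54363e-21
E = E(J) / 1.602e-19 = 0.0096 eV

0.0096


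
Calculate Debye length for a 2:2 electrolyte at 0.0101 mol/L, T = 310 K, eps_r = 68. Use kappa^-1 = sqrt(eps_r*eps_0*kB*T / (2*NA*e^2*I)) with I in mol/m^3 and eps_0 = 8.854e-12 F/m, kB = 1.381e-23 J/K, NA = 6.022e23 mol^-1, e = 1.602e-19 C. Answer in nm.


Ionic strength I = 0.0101 * 2^2 * 1000 = 40.4 mol/m^3
kappa^-1 = sqrt(68 * 8.854e-12 * 1.381e-23 * 310 / (2 * 6.022e23 * (1.602e-19)^2 * 40.4))
kappa^-1 = 1.437 nm

1.437


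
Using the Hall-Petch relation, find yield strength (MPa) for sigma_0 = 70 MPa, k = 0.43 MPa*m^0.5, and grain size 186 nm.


d = 186 nm = 1.86e-07 m
sqrt(d) = 0.0004312772
Hall-Petch contribution = k / sqrt(d) = 0.43 / 0.0004312772 = 997.0 MPa
sigma = sigma_0 + k/sqrt(d) = 70 + 997.0 = 1067.0 MPa

1067.0


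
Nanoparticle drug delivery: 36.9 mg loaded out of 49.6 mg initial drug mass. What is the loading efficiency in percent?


Drug loading efficiency = (drug loaded / drug initial) * 100
DLE = 36.9 / 49.6 * 100
DLE = 0.744 * 100
DLE = 74.4%

74.4


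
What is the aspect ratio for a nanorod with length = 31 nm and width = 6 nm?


Aspect ratio AR = length / diameter
AR = 31 / 6
AR = 5.17

5.17


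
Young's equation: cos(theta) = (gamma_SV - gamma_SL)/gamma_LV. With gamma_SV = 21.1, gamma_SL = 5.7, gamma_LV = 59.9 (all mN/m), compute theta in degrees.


cos(theta) = (gamma_SV - gamma_SL) / gamma_LV
cos(theta) = (21.1 - 5.7) / 59.9
cos(theta) = 0.257095
theta = arccos(0.257095) = 75.1 degrees

75.1


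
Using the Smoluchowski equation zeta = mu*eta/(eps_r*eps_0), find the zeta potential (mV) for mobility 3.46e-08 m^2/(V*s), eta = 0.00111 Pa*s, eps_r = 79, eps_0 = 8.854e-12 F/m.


Smoluchowski equation: zeta = mu * eta / (eps_r * eps_0)
zeta = 3.46e-08 * 0.00111 / (79 * 8.854e-12)
zeta = 0.054908 V = 54.91 mV

54.91


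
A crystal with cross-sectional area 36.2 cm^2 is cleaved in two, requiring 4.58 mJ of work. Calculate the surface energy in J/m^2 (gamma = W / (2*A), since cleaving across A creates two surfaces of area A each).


Convert: A = 36.2 cm^2 = 0.00362 m^2, W = 4.58 mJ = 0.00458 J
Cleaving exposes two faces of area A, so total new surface = 2*A and gamma = W / (2*A)
gamma = 0.00458 / (2 * 0.00362)
gamma = 0.633 J/m^2

0.633


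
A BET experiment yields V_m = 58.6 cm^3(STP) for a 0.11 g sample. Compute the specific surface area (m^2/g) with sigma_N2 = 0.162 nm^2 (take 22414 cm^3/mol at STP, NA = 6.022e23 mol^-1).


Number of moles in monolayer = V_m / 22414 = 58.6 / 22414 = 0.00261444
Number of molecules = moles * NA = 0.00261444 * 6.022e23
SA = molecules * sigma / mass
SA = (58.6 / 22414) * 6.022e23 * 0.162e-18 / 0.11
SA = 2318.7 m^2/g

2318.7


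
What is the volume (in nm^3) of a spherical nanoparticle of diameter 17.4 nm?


Radius r = 17.4/2 = 8.7 nm
Volume V = (4/3) * pi * r^3
V = (4/3) * pi * (8.7)^3
V = 2758.33 nm^3

2758.33


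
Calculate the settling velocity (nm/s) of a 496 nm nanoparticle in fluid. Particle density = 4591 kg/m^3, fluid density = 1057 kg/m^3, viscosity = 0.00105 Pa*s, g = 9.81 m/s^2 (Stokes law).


Radius R = 496/2 nm = 2.48e-07 m
Density difference = 4591 - 1057 = 3534 kg/m^3
v = 2 * R^2 * (rho_p - rho_f) * g / (9 * eta)
v = 2 * (2.48e-07)^2 * 3534 * 9.81 / (9 * 0.00105)
v = 4.51271e-07 m/s = 451.2707 nm/s

451.2707


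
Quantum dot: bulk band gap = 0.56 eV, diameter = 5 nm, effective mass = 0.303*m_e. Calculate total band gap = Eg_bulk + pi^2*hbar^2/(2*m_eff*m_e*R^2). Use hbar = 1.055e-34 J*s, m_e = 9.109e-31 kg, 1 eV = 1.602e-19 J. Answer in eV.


Radius R = 5/2 nm = 2.5e-09 m
Confinement energy dE = pi^2 * hbar^2 / (2 * m_eff * m_e * R^2)
dE = pi^2 * (1.055e-34)^2 / (2 * 0.303 * 9.109e-31 * (2.5e-09)^2) J, divided by 1.602e-19 J/eV
dE = 0.1988 eV
Total band gap = E_g(bulk) + dE = 0.56 + 0.1988 = 0.7588 eV

0.7588


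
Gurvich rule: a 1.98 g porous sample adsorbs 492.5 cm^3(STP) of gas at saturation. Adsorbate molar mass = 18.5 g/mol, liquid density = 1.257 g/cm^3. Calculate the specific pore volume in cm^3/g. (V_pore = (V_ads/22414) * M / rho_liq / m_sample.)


Moles adsorbed n = V_ads / 22414 = 492.5 / 22414 = 2.197287e-02 mol
Liquid volume V_liq = n * M / rho_liq = 2.197287e-02 * 18.5 / 1.257 = 0.32339 cm^3
Specific pore volume V_pore = V_liq / m_sample = 0.32339 / 1.98
V_pore = 0.1633 cm^3/g

0.1633


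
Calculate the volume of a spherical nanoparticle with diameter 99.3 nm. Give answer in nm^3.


Radius r = 99.3/2 = 49.65 nm
Volume V = (4/3) * pi * r^3
V = (4/3) * pi * (49.65)^3
V = 512679.99 nm^3

512679.99


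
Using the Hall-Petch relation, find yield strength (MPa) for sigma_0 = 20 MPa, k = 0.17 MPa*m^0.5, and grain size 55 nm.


d = 55 nm = 5.5e-08 m
sqrt(d) = 0.0002345208
Hall-Petch contribution = k / sqrt(d) = 0.17 / 0.0002345208 = 724.9 MPa
sigma = sigma_0 + k/sqrt(d) = 20 + 724.9 = 744.9 MPa

744.9


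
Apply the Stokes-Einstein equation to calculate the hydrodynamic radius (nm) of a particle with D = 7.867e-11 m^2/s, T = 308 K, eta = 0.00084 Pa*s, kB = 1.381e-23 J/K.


Stokes-Einstein: R = kB*T / (6*pi*eta*D)
R = 1.381e-23 * 308 / (6 * pi * 0.00084 * 7.867e-11)
R = 3.41472e-09 m = 3.41 nm

3.41


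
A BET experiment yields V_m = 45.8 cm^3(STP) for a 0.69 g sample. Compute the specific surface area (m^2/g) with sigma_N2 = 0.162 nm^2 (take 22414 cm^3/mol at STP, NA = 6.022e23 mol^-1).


Number of moles in monolayer = V_m / 22414 = 45.8 / 22414 = 0.00204337
Number of molecules = moles * NA = 0.00204337 * 6.022e23
SA = molecules * sigma / mass
SA = (45.8 / 22414) * 6.022e23 * 0.162e-18 / 0.69
SA = 288.9 m^2/g

288.9


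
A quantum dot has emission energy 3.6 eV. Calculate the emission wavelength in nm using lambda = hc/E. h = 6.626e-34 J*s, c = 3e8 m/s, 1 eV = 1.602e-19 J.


Convert energy: E = 3.6 eV = 3.6 * 1.602e-19 = 5.7672e-19 J
lambda = h*c / E = 6.626e-34 * 3e8 / 5.7672e-19
lambda = 3.44673e-07 m = 344.7 nm

344.7


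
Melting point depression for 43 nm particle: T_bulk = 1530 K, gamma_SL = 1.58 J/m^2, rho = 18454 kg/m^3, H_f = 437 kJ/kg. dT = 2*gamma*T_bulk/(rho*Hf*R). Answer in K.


Radius R = 43/2 = 21.5 nm = 2.15e-08 m
Convert H_f = 437 kJ/kg = 437000 J/kg
dT = 2 * gamma_SL * T_bulk / (rho * H_f * R)
dT = 2 * 1.58 * 1530 / (18454 * 437000 * 2.15e-08)
dT = 27.9 K

27.9


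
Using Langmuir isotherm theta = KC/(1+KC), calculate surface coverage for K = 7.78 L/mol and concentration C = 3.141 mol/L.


Langmuir isotherm: theta = K*C / (1 + K*C)
K*C = 7.78 * 3.141 = 24.43698
theta = 24.43698 / (1 + 24.43698) = 24.43698 / 25.43698
theta = 0.9607

0.9607


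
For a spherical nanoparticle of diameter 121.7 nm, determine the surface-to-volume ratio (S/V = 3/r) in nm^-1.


Radius r = 121.7/2 = 60.85 nm
S/V = 3 / r = 3 / 60.85
S/V = 0.0493 nm^-1

0.0493


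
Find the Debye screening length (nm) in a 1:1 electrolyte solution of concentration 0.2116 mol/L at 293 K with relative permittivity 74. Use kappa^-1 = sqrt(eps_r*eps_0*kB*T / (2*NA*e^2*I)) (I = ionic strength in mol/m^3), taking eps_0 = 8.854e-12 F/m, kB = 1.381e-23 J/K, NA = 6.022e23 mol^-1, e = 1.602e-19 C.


Ionic strength I = 0.2116 * 1^2 * 1000 = 211.6 mol/m^3
kappa^-1 = sqrt(74 * 8.854e-12 * 1.381e-23 * 293 / (2 * 6.022e23 * (1.602e-19)^2 * 211.6))
kappa^-1 = 0.637 nm

0.637


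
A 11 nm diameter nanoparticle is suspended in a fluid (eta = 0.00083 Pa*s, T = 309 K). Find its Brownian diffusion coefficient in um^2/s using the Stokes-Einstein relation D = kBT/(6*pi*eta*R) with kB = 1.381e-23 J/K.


Radius R = 11/2 = 5.5 nm = 5.5e-09 m
D = kB*T / (6*pi*eta*R)
D = 1.381e-23 * 309 / (6 * pi * 0.00083 * 5.5e-09)
D = 4.95918e-11 m^2/s = 49.592 um^2/s

49.592


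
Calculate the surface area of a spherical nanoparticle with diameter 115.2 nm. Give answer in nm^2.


Radius r = 115.2/2 = 57.6 nm
Surface area SA = 4 * pi * r^2
SA = 4 * pi * (57.6)^2
SA = 41692.2 nm^2

41692.2


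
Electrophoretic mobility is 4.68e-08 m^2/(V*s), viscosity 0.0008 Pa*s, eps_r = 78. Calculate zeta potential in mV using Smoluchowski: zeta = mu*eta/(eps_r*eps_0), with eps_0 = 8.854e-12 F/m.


Smoluchowski equation: zeta = mu * eta / (eps_r * eps_0)
zeta = 4.68e-08 * 0.0008 / (78 * 8.854e-12)
zeta = 0.054213 V = 54.21 mV

54.21


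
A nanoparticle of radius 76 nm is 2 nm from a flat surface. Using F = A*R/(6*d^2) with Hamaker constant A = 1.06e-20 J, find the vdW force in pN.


Convert to SI: R = 76 nm = 7.6e-08 m, d = 2 nm = 2e-09 m
F = A * R / (6 * d^2)
F = 1.06e-20 * 7.6e-08 / (6 * (2e-09)^2)
F = 3.35667e-11 N = 33.567 pN

33.567


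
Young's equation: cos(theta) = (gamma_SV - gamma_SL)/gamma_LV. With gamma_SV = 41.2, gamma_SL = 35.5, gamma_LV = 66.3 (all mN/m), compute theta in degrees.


cos(theta) = (gamma_SV - gamma_SL) / gamma_LV
cos(theta) = (41.2 - 35.5) / 66.3
cos(theta) = 0.085973
theta = arccos(0.085973) = 85.07 degrees

85.07


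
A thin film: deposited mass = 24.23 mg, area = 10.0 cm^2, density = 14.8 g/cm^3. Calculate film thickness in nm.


Convert: m = 24.23 mg = 2.4230e-05 kg, A = 10.0 cm^2 = 1.0000e-03 m^2, rho = 14.8 g/cm^3 = 14800 kg/m^3
t = m / (A * rho)
t = 2.4230e-05 / (1.0000e-03 * 14800)
t = 1.6372e-06 m = 1637.2 nm

1637.2


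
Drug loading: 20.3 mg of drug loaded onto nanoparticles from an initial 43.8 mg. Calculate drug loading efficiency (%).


Drug loading efficiency = (drug loaded / drug initial) * 100
DLE = 20.3 / 43.8 * 100
DLE = 0.4635 * 100
DLE = 46.35%

46.35


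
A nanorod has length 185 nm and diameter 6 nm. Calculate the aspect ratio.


Aspect ratio AR = length / diameter
AR = 185 / 6
AR = 30.83

30.83


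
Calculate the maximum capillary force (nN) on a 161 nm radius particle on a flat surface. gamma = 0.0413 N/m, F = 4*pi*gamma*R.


Convert radius: R = 161 nm = 1.61e-07 m
F = 4 * pi * gamma * R
F = 4 * pi * 0.0413 * 1.61e-07
F = 8.35576e-08 N = 83.5576 nN

83.5576


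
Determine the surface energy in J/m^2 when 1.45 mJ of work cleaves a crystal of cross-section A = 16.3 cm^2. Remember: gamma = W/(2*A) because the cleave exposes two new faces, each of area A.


Convert: A = 16.3 cm^2 = 0.00163 m^2, W = 1.45 mJ = 0.00145 J
Cleaving exposes two faces of area A, so total new surface = 2*A and gamma = W / (2*A)
gamma = 0.00145 / (2 * 0.00163)
gamma = 0.445 J/m^2

0.445


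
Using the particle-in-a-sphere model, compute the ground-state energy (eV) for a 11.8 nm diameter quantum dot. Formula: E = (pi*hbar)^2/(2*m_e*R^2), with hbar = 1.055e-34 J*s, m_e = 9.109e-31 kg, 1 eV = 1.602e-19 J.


Radius R = 11.8/2 = 5.9 nm = 5.9e-09 m
E = (pi * 1.055e-34)^2 / (2 * 9.109e-31 * (5.9e-09)^2)
E(J) = 1.73221e-21
E = E(J) / 1.602e-19 = 0.0108 eV

0.0108


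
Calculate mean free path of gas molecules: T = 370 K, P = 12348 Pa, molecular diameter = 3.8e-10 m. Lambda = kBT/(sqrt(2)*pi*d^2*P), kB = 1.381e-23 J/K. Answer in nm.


Mean free path: lambda = kB*T / (sqrt(2) * pi * d^2 * P)
lambda = 1.381e-23 * 370 / (sqrt(2) * pi * (3.8e-10)^2 * 12348)
lambda = 6.4501e-07 m
lambda = 645.01 nm

645.01


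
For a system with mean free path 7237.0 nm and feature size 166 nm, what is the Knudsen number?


Knudsen number Kn = lambda / L
Kn = 7237.0 / 166
Kn = 43.5964

43.5964


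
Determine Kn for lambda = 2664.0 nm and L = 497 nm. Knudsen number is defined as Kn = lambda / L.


Knudsen number Kn = lambda / L
Kn = 2664.0 / 497
Kn = 5.3602

5.3602


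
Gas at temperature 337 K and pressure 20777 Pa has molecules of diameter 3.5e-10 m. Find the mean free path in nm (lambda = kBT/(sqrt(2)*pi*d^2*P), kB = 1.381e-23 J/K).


Mean free path: lambda = kB*T / (sqrt(2) * pi * d^2 * P)
lambda = 1.381e-23 * 337 / (sqrt(2) * pi * (3.5e-10)^2 * 20777)
lambda = 4.11566e-07 m
lambda = 411.57 nm

411.57


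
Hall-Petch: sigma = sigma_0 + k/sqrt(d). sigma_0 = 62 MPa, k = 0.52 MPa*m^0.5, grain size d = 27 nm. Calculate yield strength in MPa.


d = 27 nm = 2.7e-08 m
sqrt(d) = 0.0001643168
Hall-Petch contribution = k / sqrt(d) = 0.52 / 0.0001643168 = 3164.6 MPa
sigma = sigma_0 + k/sqrt(d) = 62 + 3164.6 = 3226.6 MPa

3226.6


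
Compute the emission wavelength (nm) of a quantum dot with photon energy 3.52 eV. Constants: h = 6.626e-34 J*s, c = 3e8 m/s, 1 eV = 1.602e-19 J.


Convert energy: E = 3.52 eV = 3.52 * 1.602e-19 = 5.63904e-19 J
lambda = h*c / E = 6.626e-34 * 3e8 / 5.63904e-19
lambda = 3.52507e-07 m = 352.5 nm

352.5


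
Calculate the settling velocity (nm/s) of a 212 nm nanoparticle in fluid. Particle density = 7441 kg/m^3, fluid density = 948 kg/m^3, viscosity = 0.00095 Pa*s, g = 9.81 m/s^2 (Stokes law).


Radius R = 212/2 nm = 1.06e-07 m
Density difference = 7441 - 948 = 6493 kg/m^3
v = 2 * R^2 * (rho_p - rho_f) * g / (9 * eta)
v = 2 * (1.06e-07)^2 * 6493 * 9.81 / (9 * 0.00095)
v = 1.67413e-07 m/s = 167.4133 nm/s

167.4133


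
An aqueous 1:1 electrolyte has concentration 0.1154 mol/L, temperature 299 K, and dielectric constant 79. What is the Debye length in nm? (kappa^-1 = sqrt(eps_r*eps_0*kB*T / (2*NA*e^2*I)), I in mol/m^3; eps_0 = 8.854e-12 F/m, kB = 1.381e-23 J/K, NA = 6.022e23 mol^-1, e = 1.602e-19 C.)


Ionic strength I = 0.1154 * 1^2 * 1000 = 115.4 mol/m^3
kappa^-1 = sqrt(79 * 8.854e-12 * 1.381e-23 * 299 / (2 * 6.022e23 * (1.602e-19)^2 * 115.4))
kappa^-1 = 0.9 nm

0.9


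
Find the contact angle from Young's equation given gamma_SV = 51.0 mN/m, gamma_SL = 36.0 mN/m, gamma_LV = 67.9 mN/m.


cos(theta) = (gamma_SV - gamma_SL) / gamma_LV
cos(theta) = (51.0 - 36.0) / 67.9
cos(theta) = 0.220913
theta = arccos(0.220913) = 77.24 degrees

77.24


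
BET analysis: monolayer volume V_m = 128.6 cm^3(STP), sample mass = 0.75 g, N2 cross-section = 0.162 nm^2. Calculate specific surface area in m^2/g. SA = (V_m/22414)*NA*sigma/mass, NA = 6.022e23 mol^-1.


Number of moles in monolayer = V_m / 22414 = 128.6 / 22414 = 0.00573749
Number of molecules = moles * NA = 0.00573749 * 6.022e23
SA = molecules * sigma / mass
SA = (128.6 / 22414) * 6.022e23 * 0.162e-18 / 0.75
SA = 746.3 m^2/g

746.3


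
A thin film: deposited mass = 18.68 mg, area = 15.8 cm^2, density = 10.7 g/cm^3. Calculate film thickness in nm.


Convert: m = 18.68 mg = 1.8680e-05 kg, A = 15.8 cm^2 = 1.5800e-03 m^2, rho = 10.7 g/cm^3 = 10700 kg/m^3
t = m / (A * rho)
t = 1.8680e-05 / (1.5800e-03 * 10700)
t = 1.1049e-06 m = 1104.9 nm

1104.9


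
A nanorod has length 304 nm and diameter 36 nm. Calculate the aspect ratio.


Aspect ratio AR = length / diameter
AR = 304 / 36
AR = 8.44

8.44


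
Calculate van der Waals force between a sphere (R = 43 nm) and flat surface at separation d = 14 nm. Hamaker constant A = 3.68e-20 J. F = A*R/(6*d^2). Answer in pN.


Convert to SI: R = 43 nm = 4.3e-08 m, d = 14 nm = 1.4e-08 m
F = A * R / (6 * d^2)
F = 3.68e-20 * 4.3e-08 / (6 * (1.4e-08)^2)
F = 1.34558e-12 N = 1.346 pN

1.346


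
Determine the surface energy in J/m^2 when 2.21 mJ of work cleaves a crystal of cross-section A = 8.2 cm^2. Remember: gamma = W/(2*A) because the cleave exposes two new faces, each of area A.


Convert: A = 8.2 cm^2 = 0.00082 m^2, W = 2.21 mJ = 0.00221 J
Cleaving exposes two faces of area A, so total new surface = 2*A and gamma = W / (2*A)
gamma = 0.00221 / (2 * 0.00082)
gamma = 1.348 J/m^2

1.348


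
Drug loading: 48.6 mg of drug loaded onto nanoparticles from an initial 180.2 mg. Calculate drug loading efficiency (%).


Drug loading efficiency = (drug loaded / drug initial) * 100
DLE = 48.6 / 180.2 * 100
DLE = 0.2697 * 100
DLE = 26.97%

26.97


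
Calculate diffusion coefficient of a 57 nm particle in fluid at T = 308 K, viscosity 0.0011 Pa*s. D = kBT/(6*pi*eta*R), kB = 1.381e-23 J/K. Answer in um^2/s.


Radius R = 57/2 = 28.5 nm = 2.85e-08 m
D = kB*T / (6*pi*eta*R)
D = 1.381e-23 * 308 / (6 * pi * 0.0011 * 2.85e-08)
D = 7.1979e-12 m^2/s = 7.198 um^2/s

7.198
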